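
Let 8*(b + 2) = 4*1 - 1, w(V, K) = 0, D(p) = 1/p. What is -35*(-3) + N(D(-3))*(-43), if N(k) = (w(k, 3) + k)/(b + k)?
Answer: 4591/47 ≈ 97.681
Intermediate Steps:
b = -13/8 (b = -2 + (4*1 - 1)/8 = -2 + (4 - 1)/8 = -2 + (1/8)*3 = -2 + 3/8 = -13/8 ≈ -1.6250)
N(k) = k/(-13/8 + k) (N(k) = (0 + k)/(-13/8 + k) = k/(-13/8 + k))
-35*(-3) + N(D(-3))*(-43) = -35*(-3) + (8/(-3*(-13 + 8/(-3))))*(-43) = 105 + (8*(-1/3)/(-13 + 8*(-1/3)))*(-43) = 105 + (8*(-1/3)/(-13 - 8/3))*(-43) = 105 + (8*(-1/3)/(-47/3))*(-43) = 105 + (8*(-1/3)*(-3/47))*(-43) = 105 + (8/47)*(-43) = 105 - 344/47 = 4591/47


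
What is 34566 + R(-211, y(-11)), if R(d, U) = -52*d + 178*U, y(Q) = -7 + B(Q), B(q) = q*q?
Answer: 65830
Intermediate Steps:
B(q) = q²
y(Q) = -7 + Q²
34566 + R(-211, y(-11)) = 34566 + (-52*(-211) + 178*(-7 + (-11)²)) = 34566 + (10972 + 178*(-7 + 121)) = 34566 + (10972 + 178*114) = 34566 + (10972 + 20292) = 34566 + 31264 = 65830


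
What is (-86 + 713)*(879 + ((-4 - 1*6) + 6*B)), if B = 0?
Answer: 544863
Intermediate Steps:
(-86 + 713)*(879 + ((-4 - 1*6) + 6*B)) = (-86 + 713)*(879 + ((-4 - 1*6) + 6*0)) = 627*(879 + ((-4 - 6) + 0)) = 627*(879 + (-10 + 0)) = 627*(879 - 10) = 627*869 = 544863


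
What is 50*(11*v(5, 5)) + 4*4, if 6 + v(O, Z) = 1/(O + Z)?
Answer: -3229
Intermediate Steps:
v(O, Z) = -6 + 1/(O + Z)
50*(11*v(5, 5)) + 4*4 = 50*(11*((1 - 6*5 - 6*5)/(5 + 5))) + 4*4 = 50*(11*((1 - 30 - 30)/10)) + 16 = 50*(11*((1/10)*(-59))) + 16 = 50*(11*(-59/10)) + 16 = 50*(-649/10) + 16 = -3245 + 16 = -3229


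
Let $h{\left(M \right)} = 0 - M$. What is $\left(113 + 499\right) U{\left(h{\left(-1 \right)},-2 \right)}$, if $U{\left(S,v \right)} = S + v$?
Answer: $-612$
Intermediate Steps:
$h{\left(M \right)} = - M$
$\left(113 + 499\right) U{\left(h{\left(-1 \right)},-2 \right)} = \left(113 + 499\right) \left(\left(-1\right) \left(-1\right) - 2\right) = 612 \left(1 - 2\right) = 612 \left(-1\right) = -612$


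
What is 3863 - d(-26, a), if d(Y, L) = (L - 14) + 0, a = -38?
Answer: 3915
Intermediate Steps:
d(Y, L) = -14 + L (d(Y, L) = (-14 + L) + 0 = -14 + L)
3863 - d(-26, a) = 3863 - (-14 - 38) = 3863 - 1*(-52) = 3863 + 52 = 3915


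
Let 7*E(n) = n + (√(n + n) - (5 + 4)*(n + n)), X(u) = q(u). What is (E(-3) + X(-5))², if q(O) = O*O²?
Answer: (824 - I*√6)²/49 ≈ 13857.0 - 82.383*I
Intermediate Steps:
q(O) = O³
X(u) = u³
E(n) = -17*n/7 + √2*√n/7 (E(n) = (n + (√(n + n) - (5 + 4)*(n + n)))/7 = (n + (√(2*n) - 9*2*n))/7 = (n + (√2*√n - 18*n))/7 = (n + (-18*n + √2*√n))/7 = (-17*n + √2*√n)/7 = -17*n/7 + √2*√n/7)
(E(-3) + X(-5))² = ((-17/7*(-3) + √2*√(-3)/7) + (-5)³)² = ((51/7 + √2*(I*√3)/7) - 125)² = ((51/7 + I*√6/7) - 125)² = (-824/7 + I*√6/7)²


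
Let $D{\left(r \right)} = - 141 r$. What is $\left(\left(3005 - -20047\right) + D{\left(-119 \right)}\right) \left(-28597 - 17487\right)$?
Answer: $-1835571804$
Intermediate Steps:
$\left(\left(3005 - -20047\right) + D{\left(-119 \right)}\right) \left(-28597 - 17487\right) = \left(\left(3005 - -20047\right) - -16779\right) \left(-28597 - 17487\right) = \left(\left(3005 + 20047\right) + 16779\right) \left(-46084\right) = \left(23052 + 16779\right) \left(-46084\right) = 39831 \left(-46084\right) = -1835571804$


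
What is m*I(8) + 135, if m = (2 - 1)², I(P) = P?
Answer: 143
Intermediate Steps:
m = 1 (m = 1² = 1)
m*I(8) + 135 = 1*8 + 135 = 8 + 135 = 143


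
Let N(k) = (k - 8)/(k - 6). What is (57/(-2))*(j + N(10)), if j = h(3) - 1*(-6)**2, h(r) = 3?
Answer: 3705/4 ≈ 926.25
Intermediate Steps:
N(k) = (-8 + k)/(-6 + k)
j = -33 (j = 3 - 1*(-6)**2 = 3 - 1*36 = 3 - 36 = -33)
(57/(-2))*(j + N(10)) = (57/(-2))*(-33 + (-8 + 10)/(-6 + 10)) = (-1/2*57)*(-33 + 2/4) = -57*(-33 + (1/4)*2)/2 = -57*(-33 + 1/2)/2 = -57/2*(-65/2) = 3705/4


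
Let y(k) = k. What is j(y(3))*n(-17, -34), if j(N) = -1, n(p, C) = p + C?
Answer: 51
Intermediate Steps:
n(p, C) = C + p
j(y(3))*n(-17, -34) = -(-34 - 17) = -1*(-51) = 51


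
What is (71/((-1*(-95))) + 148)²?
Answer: 199685161/9025 ≈ 22126.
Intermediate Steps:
(71/((-1*(-95))) + 148)² = (71/95 + 148)² = (14131/95)² = 199685161/9025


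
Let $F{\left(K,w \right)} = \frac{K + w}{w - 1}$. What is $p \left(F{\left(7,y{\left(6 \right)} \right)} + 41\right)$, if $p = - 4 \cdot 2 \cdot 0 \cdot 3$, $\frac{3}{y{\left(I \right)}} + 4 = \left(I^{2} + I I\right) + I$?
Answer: $0$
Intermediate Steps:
$y{\left(I \right)} = \frac{3}{-4 + I + 2 I^{2}}$ ($y{\left(I \right)} = \frac{3}{-4 + \left(\left(I^{2} + I I\right) + I\right)} = \frac{3}{-4 + \left(\left(I^{2} + I^{2}\right) + I\right)} = \frac{3}{-4 + \left(2 I^{2} + I\right)} = \frac{3}{-4 + \left(I + 2 I^{2}\right)} = \frac{3}{-4 + I + 2 I^{2}}$)
$p = 0$ ($p = \left(-4\right) 0 \cdot 3 = 0 \cdot 3 = 0$)
$F{\left(K,w \right)} = \frac{K + w}{-1 + w}$
$p \left(F{\left(7,y{\left(6 \right)} \right)} + 41\right) = 0 \left(\frac{7 + \frac{3}{-4 + 6 + 2 \cdot 6^{2}}}{-1 + \frac{3}{-4 + 6 + 2 \cdot 6^{2}}} + 41\right) = 0 \left(\frac{7 + \frac{3}{-4 + 6 + 2 \cdot 36}}{-1 + \frac{3}{-4 + 6 + 2 \cdot 36}} + 41\right) = 0 \left(\frac{7 + \frac{3}{-4 + 6 + 72}}{-1 + \frac{3}{-4 + 6 + 72}} + 41\right) = 0 \left(\frac{7 + \frac{3}{74}}{-1 + \frac{3}{74}} + 41\right) = 0 \left(\frac{1}{- \frac{71}{74}} \cdot \frac{521}{74} + 41\right) = 0 \left(\left(- \frac{74}{71}\right) \frac{521}{74} + 41\right) = 0 \left(- \frac{521}{71} + 41\right) = 0 \cdot \frac{2390}{71} = 0$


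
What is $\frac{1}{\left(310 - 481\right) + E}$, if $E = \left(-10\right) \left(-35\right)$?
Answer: $\frac{1}{179} \approx 0.0055866$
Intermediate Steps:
$E = 350$
$\frac{1}{\left(310 - 481\right) + E} = \frac{1}{\left(310 - 481\right) + 350} = \frac{1}{-171 + 350} = \frac{1}{179}$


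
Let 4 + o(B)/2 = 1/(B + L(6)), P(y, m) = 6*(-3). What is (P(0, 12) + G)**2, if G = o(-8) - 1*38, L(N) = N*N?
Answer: 801025/196 ≈ 4086.9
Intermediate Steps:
L(N) = N**2
P(y, m) = -18
o(B) = -8 + 2/(36 + B) (o(B) = -8 + 2/(B + 6**2) = -8 + 2/(B + 36) = -8 + 2/(36 + B))
G = -643/14 (G = 2*(-143 - 4*(-8))/(36 - 8) - 1*38 = 2*(-143 + 32)/28 - 38 = 2*(1/28)*(-111) - 38 = -111/14 - 38 = -643/14 ≈ -45.929)
(P(0, 12) + G)**2 = (-18 - 643/14)**2 = (-895/14)**2 = 801025/196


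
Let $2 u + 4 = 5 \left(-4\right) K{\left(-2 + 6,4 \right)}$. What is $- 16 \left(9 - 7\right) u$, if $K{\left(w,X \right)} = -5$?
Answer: $-1536$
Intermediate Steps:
$u = 48$ ($u = -2 + \frac{5 \left(-4\right) \left(-5\right)}{2} = -2 + \frac{\left(-20\right) \left(-5\right)}{2} = -2 + \frac{1}{2} \cdot 100 = -2 + 50 = 48$)
$- 16 \left(9 - 7\right) u = - 16 \left(9 - 7\right) 48 = \left(-16\right) 2 \cdot 48 = \left(-32\right) 48 = -1536$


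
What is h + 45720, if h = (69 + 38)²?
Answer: 57169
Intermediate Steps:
h = 11449 (h = 107² = 11449)
h + 45720 = 11449 + 45720 = 57169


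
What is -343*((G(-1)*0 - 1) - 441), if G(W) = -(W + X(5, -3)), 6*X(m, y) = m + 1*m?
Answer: 151606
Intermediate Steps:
X(m, y) = m/3 (X(m, y) = (m + 1*m)/6 = (m + m)/6 = (2*m)/6 = m/3)
G(W) = -5/3 - W (G(W) = -(W + (⅓)*5) = -(W + 5/3) = -(5/3 + W) = -5/3 - W)
-343*((G(-1)*0 - 1) - 441) = -343*(((-5/3 - 1*(-1))*0 - 1) - 441) = -343*(((-5/3 + 1)*0 - 1) - 441) = -343*((-⅔*0 - 1) - 441) = -343*((0 - 1) - 441) = -343*(-1 - 441) = -343*(-442) = 151606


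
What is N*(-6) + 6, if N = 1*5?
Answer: -24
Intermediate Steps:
N = 5
N*(-6) + 6 = 5*(-6) + 6 = -30 + 6 = -24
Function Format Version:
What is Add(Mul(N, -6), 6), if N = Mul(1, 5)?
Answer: -24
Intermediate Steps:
N = 5
Add(Mul(N, -6), 6) = Add(Mul(5, -6), 6) = Add(-30, 6) = -24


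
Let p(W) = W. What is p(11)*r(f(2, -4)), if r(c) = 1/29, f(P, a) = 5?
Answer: 11/29 ≈ 0.37931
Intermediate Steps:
r(c) = 1/29
p(11)*r(f(2, -4)) = 11*(1/29) = 11/29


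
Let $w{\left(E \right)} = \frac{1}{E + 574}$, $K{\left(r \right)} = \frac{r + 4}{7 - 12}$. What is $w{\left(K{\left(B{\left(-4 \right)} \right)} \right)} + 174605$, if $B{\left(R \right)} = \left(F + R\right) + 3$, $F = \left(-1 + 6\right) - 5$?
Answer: $\frac{500592540}{2867} \approx 1.7461 \cdot 10^{5}$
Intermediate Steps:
$F = 0$ ($F = 5 - 5 = 0$)
$B{\left(R \right)} = 3 + R$ ($B{\left(R \right)} = \left(0 + R\right) + 3 = R + 3 = 3 + R$)
$K{\left(r \right)} = - \frac{4}{5} - \frac{r}{5}$ ($K{\left(r \right)} = \frac{4 + r}{-5} = \left(4 + r\right) \left(- \frac{1}{5}\right) = - \frac{4}{5} - \frac{r}{5}$)
$w{\left(E \right)} = \frac{1}{574 + E}$
$w{\left(K{\left(B{\left(-4 \right)} \right)} \right)} + 174605 = \frac{1}{574 - \left(\frac{4}{5} + \frac{3 - 4}{5}\right)} + 174605 = \frac{1}{574 - \frac{3}{5}} + 174605 = \frac{1}{\frac{2867}{5}} + 174605 = \frac{5}{2867} + 174605 = \frac{500592540}{2867}$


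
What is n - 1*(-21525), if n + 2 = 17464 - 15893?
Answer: 23094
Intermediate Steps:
n = 1569 (n = -2 + (17464 - 15893) = -2 + 1571 = 1569)
n - 1*(-21525) = 1569 - 1*(-21525) = 1569 + 21525 = 23094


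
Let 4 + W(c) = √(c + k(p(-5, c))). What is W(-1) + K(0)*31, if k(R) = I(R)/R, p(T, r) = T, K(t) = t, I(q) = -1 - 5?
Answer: -4 + √5/5 ≈ -3.5528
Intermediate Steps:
I(q) = -6
k(R) = -6/R
W(c) = -4 + √(6/5 + c) (W(c) = -4 + √(c - 6/(-5)) = -4 + √(c - 6*(-⅕)) = -4 + √(c + 6/5) = -4 + √(6/5 + c))
W(-1) + K(0)*31 = (-4 + √(30 + 25*(-1))/5) + 0*31 = (-4 + √(30 - 25)/5) + 0 = (-4 + √5/5) + 0 = -4 + √5/5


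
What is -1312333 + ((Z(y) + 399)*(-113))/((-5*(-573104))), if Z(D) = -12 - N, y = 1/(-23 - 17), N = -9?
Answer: -940129125727/716380 ≈ -1.3123e+6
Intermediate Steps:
y = -1/40 (y = 1/(-40) = -1/40 ≈ -0.025000)
Z(D) = -3 (Z(D) = -12 - 1*(-9) = -12 + 9 = -3)
-1312333 + ((Z(y) + 399)*(-113))/((-5*(-573104))) = -1312333 + ((-3 + 399)*(-113))/((-5*(-573104))) = -1312333 + (396*(-113))/2865520 = -1312333 - 44748*1/2865520 = -1312333 - 11187/716380 = -940129125727/716380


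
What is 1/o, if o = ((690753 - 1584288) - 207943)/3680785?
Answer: -3680785/1101478 ≈ -3.3417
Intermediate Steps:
o = -1101478/3680785 (o = (-893535 - 207943)*(1/3680785) = -1101478*1/3680785 = -1101478/3680785 ≈ -0.29925)
1/o = 1/(-1101478/3680785) = -3680785/1101478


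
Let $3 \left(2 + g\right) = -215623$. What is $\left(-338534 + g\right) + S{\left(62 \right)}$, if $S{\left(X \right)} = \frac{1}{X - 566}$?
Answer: $- \frac{206846809}{504} \approx -4.1041 \cdot 10^{5}$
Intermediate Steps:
$S{\left(X \right)} = \frac{1}{-566 + X}$
$g = - \frac{215629}{3}$ ($g = -2 + \frac{1}{3} \left(-215623\right) = -2 - \frac{215623}{3} = - \frac{215629}{3} \approx -71876.0$)
$\left(-338534 + g\right) + S{\left(62 \right)} = \left(-338534 - \frac{215629}{3}\right) + \frac{1}{-566 + 62} = - \frac{1231231}{3} + \frac{1}{-504} = - \frac{1231231}{3} - \frac{1}{504} = - \frac{206846809}{504}$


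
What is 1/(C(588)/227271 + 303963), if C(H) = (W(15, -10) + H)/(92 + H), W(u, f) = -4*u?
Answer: 585395/177938420387 ≈ 3.2899e-6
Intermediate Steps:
C(H) = (-60 + H)/(92 + H) (C(H) = (-4*15 + H)/(92 + H) = (-60 + H)/(92 + H))
1/(C(588)/227271 + 303963) = 1/(((-60 + 588)/(92 + 588))/227271 + 303963) = 1/((528/680)*(1/227271) + 303963) = 1/(((1/680)*528)*(1/227271) + 303963) = 1/((66/85)*(1/227271) + 303963) = 1/(2/585395 + 303963) = 1/(177938420387/585395) = 585395/177938420387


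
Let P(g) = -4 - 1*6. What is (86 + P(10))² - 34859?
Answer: -29083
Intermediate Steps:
P(g) = -10 (P(g) = -4 - 6 = -10)
(86 + P(10))² - 34859 = (86 - 10)² - 34859 = 76² - 34859 = 5776 - 34859 = -29083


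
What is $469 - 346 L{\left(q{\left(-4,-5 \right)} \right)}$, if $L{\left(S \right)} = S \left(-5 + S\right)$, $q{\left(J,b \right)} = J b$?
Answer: $-103331$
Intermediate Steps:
$469 - 346 L{\left(q{\left(-4,-5 \right)} \right)} = 469 - 346 \left(-4\right) \left(-5\right) \left(-5 - -20\right) = 469 - 346 \cdot 20 \left(-5 + 20\right) = 469 - 346 \cdot 20 \cdot 15 = 469 - 103800 = -103331$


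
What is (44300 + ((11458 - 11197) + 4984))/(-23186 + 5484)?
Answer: -49545/17702 ≈ -2.7988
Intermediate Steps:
(44300 + ((11458 - 11197) + 4984))/(-23186 + 5484) = (44300 + (261 + 4984))/(-17702) = (44300 + 5245)*(-1/17702) = 49545*(-1/17702) = -49545/17702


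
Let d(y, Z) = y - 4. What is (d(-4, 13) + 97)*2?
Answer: 178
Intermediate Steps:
d(y, Z) = -4 + y
(d(-4, 13) + 97)*2 = ((-4 - 4) + 97)*2 = (-8 + 97)*2 = 89*2 = 178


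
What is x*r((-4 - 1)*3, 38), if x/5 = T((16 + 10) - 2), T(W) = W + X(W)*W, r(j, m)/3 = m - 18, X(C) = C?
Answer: 180000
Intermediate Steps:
r(j, m) = -54 + 3*m (r(j, m) = 3*(m - 18) = 3*(-18 + m) = -54 + 3*m)
T(W) = W + W² (T(W) = W + W*W = W + W²)
x = 3000 (x = 5*(((16 + 10) - 2)*(1 + ((16 + 10) - 2))) = 5*((26 - 2)*(1 + (26 - 2))) = 5*(24*(1 + 24)) = 5*(24*25) = 5*600 = 3000)
x*r((-4 - 1)*3, 38) = 3000*(-54 + 3*38) = 3000*(-54 + 114) = 3000*60 = 180000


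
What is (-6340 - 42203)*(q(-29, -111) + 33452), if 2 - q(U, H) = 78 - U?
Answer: -1618763421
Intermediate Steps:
q(U, H) = -76 + U (q(U, H) = 2 - (78 - U) = 2 + (-78 + U) = -76 + U)
(-6340 - 42203)*(q(-29, -111) + 33452) = (-6340 - 42203)*((-76 - 29) + 33452) = -48543*(-105 + 33452) = -48543*33347 = -1618763421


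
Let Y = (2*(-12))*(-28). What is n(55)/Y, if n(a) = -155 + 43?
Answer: -⅙ ≈ -0.16667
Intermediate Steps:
n(a) = -112
Y = 672 (Y = -24*(-28) = 672)
n(55)/Y = -112/672 = -112*1/672 = -⅙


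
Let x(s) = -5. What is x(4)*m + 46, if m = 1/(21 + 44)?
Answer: 597/13 ≈ 45.923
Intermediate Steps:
m = 1/65 ≈ 0.015385
x(4)*m + 46 = -5*1/65 + 46 = -1/13 + 46 = 597/13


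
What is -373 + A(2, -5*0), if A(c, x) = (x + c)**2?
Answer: -369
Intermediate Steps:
A(c, x) = (c + x)**2
-373 + A(2, -5*0) = -373 + (2 - 5*0)**2 = -373 + (2 + 0)**2 = -373 + 2**2 = -373 + 4 = -369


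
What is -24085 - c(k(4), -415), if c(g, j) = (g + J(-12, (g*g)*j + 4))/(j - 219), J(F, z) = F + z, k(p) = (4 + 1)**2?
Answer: -7764624/317 ≈ -24494.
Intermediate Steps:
k(p) = 25 (k(p) = 5**2 = 25)
c(g, j) = (-8 + g + j*g**2)/(-219 + j) (c(g, j) = (g + (-12 + ((g*g)*j + 4)))/(j - 219) = (g + (-12 + (g**2*j + 4)))/(-219 + j) = (g + (-12 + (j*g**2 + 4)))/(-219 + j) = (g + (-12 + (4 + j*g**2)))/(-219 + j) = (g + (-8 + j*g**2))/(-219 + j) = (-8 + g + j*g**2)/(-219 + j))
-24085 - c(k(4), -415) = -24085 - (-8 + 25 - 415*25**2)/(-219 - 415) = -24085 - (-8 + 25 - 415*625)/(-634) = -24085 - (-1)*(-8 + 25 - 259375)/634 = -24085 - (-1)*(-259358)/634 = -24085 - 1*129679/317 = -24085 - 129679/317 = -7764624/317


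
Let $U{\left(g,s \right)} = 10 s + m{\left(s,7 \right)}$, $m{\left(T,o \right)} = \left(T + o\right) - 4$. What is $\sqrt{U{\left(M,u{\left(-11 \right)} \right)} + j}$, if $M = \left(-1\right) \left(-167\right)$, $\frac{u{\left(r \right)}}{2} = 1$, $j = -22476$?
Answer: $i \sqrt{22451} \approx 149.84 i$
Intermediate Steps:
$u{\left(r \right)} = 2$ ($u{\left(r \right)} = 2 \cdot 1 = 2$)
$m{\left(T,o \right)} = -4 + T + o$
$M = 167$
$U{\left(g,s \right)} = 3 + 11 s$ ($U{\left(g,s \right)} = 10 s + \left(-4 + s + 7\right) = 10 s + \left(3 + s\right) = 3 + 11 s$)
$\sqrt{U{\left(M,u{\left(-11 \right)} \right)} + j} = \sqrt{\left(3 + 11 \cdot 2\right) - 22476} = \sqrt{\left(3 + 22\right) - 22476} = \sqrt{25 - 22476} = \sqrt{-22451} = i \sqrt{22451}$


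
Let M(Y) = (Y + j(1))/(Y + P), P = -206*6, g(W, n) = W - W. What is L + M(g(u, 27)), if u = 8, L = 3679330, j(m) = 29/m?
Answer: 4547651851/1236 ≈ 3.6793e+6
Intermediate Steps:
g(W, n) = 0
P = -1236
M(Y) = (29 + Y)/(-1236 + Y) (M(Y) = (Y + 29/1)/(Y - 1236) = (Y + 29*1)/(-1236 + Y) = (Y + 29)/(-1236 + Y) = (29 + Y)/(-1236 + Y))
L + M(g(u, 27)) = 3679330 + (29 + 0)/(-1236 + 0) = 3679330 + 29/(-1236) = 3679330 - 1/1236*29 = 3679330 - 29/1236 = 4547651851/1236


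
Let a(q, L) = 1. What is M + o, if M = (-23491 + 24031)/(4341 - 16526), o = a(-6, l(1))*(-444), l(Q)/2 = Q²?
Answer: -1082136/2437 ≈ -444.04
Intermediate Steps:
l(Q) = 2*Q²
o = -444 (o = 1*(-444) = -444)
M = -108/2437 (M = 540/(-12185) = 540*(-1/12185) = -108/2437 ≈ -0.044317)
M + o = -108/2437 - 444 = -1082136/2437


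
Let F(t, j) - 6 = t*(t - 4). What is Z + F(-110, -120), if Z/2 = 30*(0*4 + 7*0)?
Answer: 12546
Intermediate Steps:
F(t, j) = 6 + t*(-4 + t) (F(t, j) = 6 + t*(t - 4) = 6 + t*(-4 + t))
Z = 0 (Z = 2*(30*(0*4 + 7*0)) = 2*(30*(0 + 0)) = 2*(30*0) = 2*0 = 0)
Z + F(-110, -120) = 0 + (6 + (-110)² - 4*(-110)) = 0 + (6 + 12100 + 440) = 0 + 12546 = 12546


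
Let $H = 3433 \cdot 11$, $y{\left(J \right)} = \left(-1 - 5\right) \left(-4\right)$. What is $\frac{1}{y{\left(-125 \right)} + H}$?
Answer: $\frac{1}{37787} \approx 2.6464 \cdot 10^{-5}$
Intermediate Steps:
$y{\left(J \right)} = 24$ ($y{\left(J \right)} = \left(-6\right) \left(-4\right) = 24$)
$H = 37763$
$\frac{1}{y{\left(-125 \right)} + H} = \frac{1}{24 + 37763} = \frac{1}{37787}$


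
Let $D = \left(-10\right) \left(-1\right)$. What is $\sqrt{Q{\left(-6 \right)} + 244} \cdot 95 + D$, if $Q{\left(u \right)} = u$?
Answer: $10 + 95 \sqrt{238} \approx 1475.6$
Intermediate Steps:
$D = 10$
$\sqrt{Q{\left(-6 \right)} + 244} \cdot 95 + D = \sqrt{-6 + 244} \cdot 95 + 10 = \sqrt{238} \cdot 95 + 10 = 95 \sqrt{238} + 10 = 10 + 95 \sqrt{238}$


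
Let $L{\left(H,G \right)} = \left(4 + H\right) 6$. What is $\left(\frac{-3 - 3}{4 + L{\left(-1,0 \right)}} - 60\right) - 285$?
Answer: $- \frac{3798}{11} \approx -345.27$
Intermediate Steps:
$L{\left(H,G \right)} = 24 + 6 H$
$\left(\frac{-3 - 3}{4 + L{\left(-1,0 \right)}} - 60\right) - 285 = \left(\frac{-3 - 3}{4 + \left(24 + 6 \left(-1\right)\right)} - 60\right) - 285 = \left(- \frac{6}{4 + \left(24 - 6\right)} - 60\right) - 285 = \left(- \frac{6}{4 + 18} - 60\right) - 285 = \left(- \frac{6}{22} - 60\right) - 285 = \left(\left(-6\right) \frac{1}{22} - 60\right) - 285 = \left(- \frac{3}{11} - 60\right) - 285 = - \frac{663}{11} - 285 = - \frac{3798}{11}$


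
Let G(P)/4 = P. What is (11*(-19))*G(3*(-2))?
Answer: 5016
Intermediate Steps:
G(P) = 4*P
(11*(-19))*G(3*(-2)) = (11*(-19))*(4*(3*(-2))) = -836*(-6) = -209*(-24) = 5016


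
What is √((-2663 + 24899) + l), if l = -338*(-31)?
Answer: √32714 ≈ 180.87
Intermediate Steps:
l = 10478
√((-2663 + 24899) + l) = √((-2663 + 24899) + 10478) = √(22236 + 10478) = √32714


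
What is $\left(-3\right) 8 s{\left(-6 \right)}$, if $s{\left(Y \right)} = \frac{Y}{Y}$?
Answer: $-24$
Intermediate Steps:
$s{\left(Y \right)} = 1$
$\left(-3\right) 8 s{\left(-6 \right)} = \left(-3\right) 8 \cdot 1 = \left(-24\right) 1 = -24$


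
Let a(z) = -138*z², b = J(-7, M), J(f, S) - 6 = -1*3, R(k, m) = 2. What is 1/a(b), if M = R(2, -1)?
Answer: -1/1242 ≈ -0.00080515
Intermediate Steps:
M = 2
J(f, S) = 3 (J(f, S) = 6 - 1*3 = 6 - 3 = 3)
b = 3
1/a(b) = 1/(-138*3²) = 1/(-138*9) = 1/(-1242) = -1/1242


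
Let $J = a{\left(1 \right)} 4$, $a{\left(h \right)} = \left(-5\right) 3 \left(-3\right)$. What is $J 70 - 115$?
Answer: $12485$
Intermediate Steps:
$a{\left(h \right)} = 45$ ($a{\left(h \right)} = \left(-15\right) \left(-3\right) = 45$)
$J = 180$ ($J = 45 \cdot 4 = 180$)
$J 70 - 115 = 180 \cdot 70 - 115 = 12600 - 115 = 12485$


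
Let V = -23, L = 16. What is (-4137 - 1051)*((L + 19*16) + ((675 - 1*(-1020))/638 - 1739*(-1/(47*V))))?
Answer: -12220487046/7337 ≈ -1.6656e+6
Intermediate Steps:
(-4137 - 1051)*((L + 19*16) + ((675 - 1*(-1020))/638 - 1739*(-1/(47*V)))) = (-4137 - 1051)*((16 + 19*16) + ((675 - 1*(-1020))/638 - 1739/((-23*(-47))))) = -5188*((16 + 304) + ((675 + 1020)*(1/638) - 1739/1081)) = -5188*(320 + (1695*(1/638) - 1739*1/1081)) = -5188*(320 + (1695/638 - 37/23)) = -5188*(320 + 15379/14674) = -5188*4711059/14674 = -12220487046/7337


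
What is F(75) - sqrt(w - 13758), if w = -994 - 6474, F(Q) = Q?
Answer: 75 - I*sqrt(21226) ≈ 75.0 - 145.69*I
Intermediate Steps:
w = -7468
F(75) - sqrt(w - 13758) = 75 - sqrt(-7468 - 13758) = 75 - sqrt(-21226) = 75 - I*sqrt(21226)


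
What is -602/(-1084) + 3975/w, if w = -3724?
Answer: -516763/1009204 ≈ -0.51205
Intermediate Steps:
-602/(-1084) + 3975/w = -602/(-1084) + 3975/(-3724) = -602*(-1/1084) + 3975*(-1/3724) = 301/542 - 3975/3724 = -516763/1009204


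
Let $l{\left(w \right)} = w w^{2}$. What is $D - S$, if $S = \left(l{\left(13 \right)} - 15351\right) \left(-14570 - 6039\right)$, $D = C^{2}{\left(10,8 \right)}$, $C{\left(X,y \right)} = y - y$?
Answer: $-271090786$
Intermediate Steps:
$l{\left(w \right)} = w^{3}$
$C{\left(X,y \right)} = 0$
$D = 0$ ($D = 0^{2} = 0$)
$S = 271090786$ ($S = \left(13^{3} - 15351\right) \left(-14570 - 6039\right) = \left(2197 - 15351\right) \left(-20609\right) = \left(-13154\right) \left(-20609\right) = 271090786$)
$D - S = 0 - 271090786 = -271090786$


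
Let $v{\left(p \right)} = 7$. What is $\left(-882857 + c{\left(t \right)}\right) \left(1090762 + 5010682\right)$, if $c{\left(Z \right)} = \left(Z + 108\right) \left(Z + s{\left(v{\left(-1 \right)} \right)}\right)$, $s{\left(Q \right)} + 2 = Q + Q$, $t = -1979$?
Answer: $17068179445600$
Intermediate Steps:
$s{\left(Q \right)} = -2 + 2 Q$ ($s{\left(Q \right)} = -2 + \left(Q + Q\right) = -2 + 2 Q$)
$c{\left(Z \right)} = \left(12 + Z\right) \left(108 + Z\right)$ ($c{\left(Z \right)} = \left(Z + 108\right) \left(Z + \left(-2 + 2 \cdot 7\right)\right) = \left(108 + Z\right) \left(Z + \left(-2 + 14\right)\right) = \left(108 + Z\right) \left(Z + 12\right) = \left(108 + Z\right) \left(12 + Z\right) = \left(12 + Z\right) \left(108 + Z\right)$)
$\left(-882857 + c{\left(t \right)}\right) \left(1090762 + 5010682\right) = \left(-882857 + \left(1296 + \left(-1979\right)^{2} + 120 \left(-1979\right)\right)\right) \left(1090762 + 5010682\right) = \left(-882857 + \left(1296 + 3916441 - 237480\right)\right) 6101444 = \left(-882857 + 3680257\right) 6101444 = 2797400 \cdot 6101444 = 17068179445600$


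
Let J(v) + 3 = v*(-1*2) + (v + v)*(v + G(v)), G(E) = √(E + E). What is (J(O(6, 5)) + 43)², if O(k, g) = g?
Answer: 7400 + 1600*√10 ≈ 12460.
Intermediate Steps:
G(E) = √2*√E (G(E) = √(2*E) = √2*√E)
J(v) = -3 - 2*v + 2*v*(v + √2*√v) (J(v) = -3 + (v*(-1*2) + (v + v)*(v + √2*√v)) = -3 + (v*(-2) + (2*v)*(v + √2*√v)) = -3 + (-2*v + 2*v*(v + √2*√v)) = -3 - 2*v + 2*v*(v + √2*√v))
(J(O(6, 5)) + 43)² = ((-3 - 2*5 + 2*5² + 2*√2*5^(3/2)) + 43)² = ((-3 - 10 + 2*25 + 2*√2*(5*√5)) + 43)² = ((-3 - 10 + 50 + 10*√10) + 43)² = ((37 + 10*√10) + 43)² = (80 + 10*√10)²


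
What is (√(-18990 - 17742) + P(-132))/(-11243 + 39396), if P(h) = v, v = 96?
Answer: 96/28153 + 2*I*√9183/28153 ≈ 0.0034099 + 0.0068077*I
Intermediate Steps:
P(h) = 96
(√(-18990 - 17742) + P(-132))/(-11243 + 39396) = (√(-18990 - 17742) + 96)/(-11243 + 39396) = (√(-36732) + 96)/28153 = (2*I*√9183 + 96)*(1/28153) = (96 + 2*I*√9183)*(1/28153) = 96/28153 + 2*I*√9183/28153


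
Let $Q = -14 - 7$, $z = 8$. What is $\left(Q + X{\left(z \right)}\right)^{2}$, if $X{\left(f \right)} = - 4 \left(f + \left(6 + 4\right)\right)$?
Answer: $8649$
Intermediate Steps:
$X{\left(f \right)} = -40 - 4 f$ ($X{\left(f \right)} = - 4 \left(f + 10\right) = - 4 \left(10 + f\right) = -40 - 4 f$)
$Q = -21$
$\left(Q + X{\left(z \right)}\right)^{2} = \left(-21 - 72\right)^{2} = \left(-93\right)^{2} = 8649$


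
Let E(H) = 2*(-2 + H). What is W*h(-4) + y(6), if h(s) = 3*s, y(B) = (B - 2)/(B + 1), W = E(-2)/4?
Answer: 172/7 ≈ 24.571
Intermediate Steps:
E(H) = -4 + 2*H
W = -2 (W = (-4 + 2*(-2))/4 = (-4 - 4)*(¼) = -8*¼ = -2)
y(B) = (-2 + B)/(1 + B)
W*h(-4) + y(6) = -6*(-4) + (-2 + 6)/(1 + 6) = -2*(-12) + 4/7 = 24 + (⅐)*4 = 24 + 4/7 = 172/7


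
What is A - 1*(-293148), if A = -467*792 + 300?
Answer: -76416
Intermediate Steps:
A = -369564 (A = -369864 + 300 = -369564)
A - 1*(-293148) = -369564 - 1*(-293148) = -369564 + 293148 = -76416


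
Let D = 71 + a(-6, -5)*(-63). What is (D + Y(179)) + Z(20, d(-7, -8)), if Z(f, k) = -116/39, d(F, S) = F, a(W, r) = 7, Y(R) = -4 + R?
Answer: -7721/39 ≈ -197.97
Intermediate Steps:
D = -370 (D = 71 + 7*(-63) = 71 - 441 = -370)
Z(f, k) = -116/39 (Z(f, k) = -116*1/39 = -116/39)
(D + Y(179)) + Z(20, d(-7, -8)) = (-370 + (-4 + 179)) - 116/39 = (-370 + 175) - 116/39 = -195 - 116/39 = -7721/39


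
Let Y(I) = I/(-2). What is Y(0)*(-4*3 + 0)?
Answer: 0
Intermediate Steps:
Y(I) = -I/2 (Y(I) = I*(-1/2) = -I/2)
Y(0)*(-4*3 + 0) = (-1/2*0)*(-4*3 + 0) = 0*(-12 + 0) = 0*(-12) = 0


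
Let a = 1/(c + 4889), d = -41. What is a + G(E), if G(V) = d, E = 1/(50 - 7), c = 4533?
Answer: -386301/9422 ≈ -41.000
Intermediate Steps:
E = 1/43 ≈ 0.023256
a = 1/9422 (a = 1/(4533 + 4889) = 1/9422 ≈ 0.00010613)
G(V) = -41
a + G(E) = 1/9422 - 41 = -386301/9422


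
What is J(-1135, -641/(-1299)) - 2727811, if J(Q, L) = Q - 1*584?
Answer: -2729530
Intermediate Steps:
J(Q, L) = -584 + Q (J(Q, L) = Q - 584 = -584 + Q)
J(-1135, -641/(-1299)) - 2727811 = (-584 - 1135) - 2727811 = -1719 - 2727811 = -2729530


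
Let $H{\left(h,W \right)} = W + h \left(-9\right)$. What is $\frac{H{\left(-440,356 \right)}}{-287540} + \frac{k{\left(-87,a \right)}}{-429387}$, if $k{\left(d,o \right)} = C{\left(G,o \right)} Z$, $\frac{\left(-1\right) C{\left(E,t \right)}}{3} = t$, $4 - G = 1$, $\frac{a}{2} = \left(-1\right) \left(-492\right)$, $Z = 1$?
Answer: $- \frac{83701351}{10288828165} \approx -0.0081352$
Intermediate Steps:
$a = 984$ ($a = 2 \left(\left(-1\right) \left(-492\right)\right) = 2 \cdot 492 = 984$)
$G = 3$ ($G = 4 - 1 = 3$)
$C{\left(E,t \right)} = - 3 t$
$H{\left(h,W \right)} = W - 9 h$
$k{\left(d,o \right)} = - 3 o$ ($k{\left(d,o \right)} = - 3 o 1 = - 3 o$)
$\frac{H{\left(-440,356 \right)}}{-287540} + \frac{k{\left(-87,a \right)}}{-429387} = \frac{356 - -3960}{-287540} + \frac{\left(-3\right) 984}{-429387} = \left(356 + 3960\right) \left(- \frac{1}{287540}\right) - - \frac{984}{143129} = 4316 \left(- \frac{1}{287540}\right) + \frac{984}{143129} = - \frac{1079}{71885} + \frac{984}{143129} = - \frac{83701351}{10288828165}$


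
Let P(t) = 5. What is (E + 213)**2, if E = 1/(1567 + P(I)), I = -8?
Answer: 112115816569/2471184 ≈ 45369.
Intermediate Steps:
E = 1/1572 (E = 1/(1567 + 5) = 1/1572 ≈ 0.00063613)
(E + 213)**2 = (1/1572 + 213)**2 = (334837/1572)**2 = 112115816569/2471184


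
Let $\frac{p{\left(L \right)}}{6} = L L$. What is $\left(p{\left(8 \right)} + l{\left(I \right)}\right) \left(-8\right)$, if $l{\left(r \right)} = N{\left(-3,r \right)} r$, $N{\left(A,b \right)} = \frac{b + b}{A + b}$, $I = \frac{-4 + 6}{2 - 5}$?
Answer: $- \frac{101312}{33} \approx -3070.1$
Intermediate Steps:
$I = - \frac{2}{3}$ ($I = \frac{2}{-3} = 2 \left(- \frac{1}{3}\right) = - \frac{2}{3} \approx -0.66667$)
$N{\left(A,b \right)} = \frac{2 b}{A + b}$
$p{\left(L \right)} = 6 L^{2}$ ($p{\left(L \right)} = 6 L L = 6 L^{2}$)
$l{\left(r \right)} = \frac{2 r^{2}}{-3 + r}$ ($l{\left(r \right)} = \frac{2 r}{-3 + r} r = \frac{2 r^{2}}{-3 + r}$)
$\left(p{\left(8 \right)} + l{\left(I \right)}\right) \left(-8\right) = \left(6 \cdot 8^{2} + \frac{2 \left(- \frac{2}{3}\right)^{2}}{-3 - \frac{2}{3}}\right) \left(-8\right) = \left(6 \cdot 64 + 2 \cdot \frac{4}{9} \frac{1}{- \frac{11}{3}}\right) \left(-8\right) = \left(384 + 2 \cdot \frac{4}{9} \left(- \frac{3}{11}\right)\right) \left(-8\right) = \left(384 - \frac{8}{33}\right) \left(-8\right) = \frac{12664}{33} \left(-8\right) = - \frac{101312}{33}$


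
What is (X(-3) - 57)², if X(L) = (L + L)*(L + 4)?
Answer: 3969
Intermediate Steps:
X(L) = 2*L*(4 + L) (X(L) = (2*L)*(4 + L) = 2*L*(4 + L))
(X(-3) - 57)² = (2*(-3)*(4 - 3) - 57)² = (2*(-3)*1 - 57)² = (-6 - 57)² = (-63)² = 3969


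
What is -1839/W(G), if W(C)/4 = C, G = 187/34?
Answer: -1839/22 ≈ -83.591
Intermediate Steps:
G = 11/2 (G = 187*(1/34) = 11/2 ≈ 5.5000)
W(C) = 4*C
-1839/W(G) = -1839/(4*(11/2)) = -1839/22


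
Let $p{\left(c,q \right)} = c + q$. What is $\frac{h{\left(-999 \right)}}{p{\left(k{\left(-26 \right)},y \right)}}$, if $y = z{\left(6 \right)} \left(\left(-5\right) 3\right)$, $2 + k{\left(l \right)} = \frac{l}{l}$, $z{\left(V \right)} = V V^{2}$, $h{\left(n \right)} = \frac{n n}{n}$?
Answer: $\frac{999}{3241} \approx 0.30824$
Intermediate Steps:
$h{\left(n \right)} = n$ ($h{\left(n \right)} = \frac{n^{2}}{n} = n$)
$z{\left(V \right)} = V^{3}$
$k{\left(l \right)} = -1$ ($k{\left(l \right)} = -2 + \frac{l}{l} = -2 + 1 = -1$)
$y = -3240$ ($y = 6^{3} \left(\left(-5\right) 3\right) = 216 \left(-15\right) = -3240$)
$\frac{h{\left(-999 \right)}}{p{\left(k{\left(-26 \right)},y \right)}} = - \frac{999}{-1 - 3240} = - \frac{999}{-3241} = \left(-999\right) \left(- \frac{1}{3241}\right) = \frac{999}{3241}$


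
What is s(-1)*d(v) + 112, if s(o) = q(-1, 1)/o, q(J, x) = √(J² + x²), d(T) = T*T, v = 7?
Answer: 112 - 49*√2 ≈ 42.704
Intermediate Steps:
d(T) = T²
s(o) = √2/o (s(o) = √((-1)² + 1²)/o = √(1 + 1)/o = √2/o)
s(-1)*d(v) + 112 = (√2/(-1))*7² + 112 = (√2*(-1))*49 + 112 = -√2*49 + 112 = -49*√2 + 112 = 112 - 49*√2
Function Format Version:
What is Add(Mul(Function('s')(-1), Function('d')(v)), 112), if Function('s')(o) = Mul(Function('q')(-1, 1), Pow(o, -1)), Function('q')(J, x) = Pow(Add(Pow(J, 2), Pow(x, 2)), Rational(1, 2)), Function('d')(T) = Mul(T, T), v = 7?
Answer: Add(112, Mul(-49, Pow(2, Rational(1, 2)))) ≈ 42.704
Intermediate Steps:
Function('d')(T) = Pow(T, 2)
Function('s')(o) = Mul(Pow(2, Rational(1, 2)), Pow(o, -1)) (Function('s')(o) = Mul(Pow(Add(Pow(-1, 2), Pow(1, 2)), Rational(1, 2)), Pow(o, -1)) = Mul(Pow(Add(1, 1), Rational(1, 2)), Pow(o, -1)) = Mul(Pow(2, Rational(1, 2)), Pow(o, -1)))
Add(Mul(Function('s')(-1), Function('d')(v)), 112) = Add(Mul(Mul(Pow(2, Rational(1, 2)), Pow(-1, -1)), Pow(7, 2)), 112) = Add(Mul(Mul(Pow(2, Rational(1, 2)), -1), 49), 112) = Add(Mul(Mul(-1, Pow(2, Rational(1, 2))), 49), 112) = Add(Mul(-49, Pow(2, Rational(1, 2))), 112) = Add(112, Mul(-49, Pow(2, Rational(1, 2))))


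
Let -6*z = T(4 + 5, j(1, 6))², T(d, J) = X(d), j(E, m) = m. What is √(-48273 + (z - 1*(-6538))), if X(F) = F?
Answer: I*√166994/2 ≈ 204.32*I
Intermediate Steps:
T(d, J) = d
z = -27/2 (z = -(4 + 5)²/6 = -⅙*9² = -⅙*81 = -27/2 ≈ -13.500)
√(-48273 + (z - 1*(-6538))) = √(-48273 + (-27/2 - 1*(-6538))) = √(-48273 + (-27/2 + 6538)) = √(-48273 + 13049/2) = √(-83497/2) = I*√166994/2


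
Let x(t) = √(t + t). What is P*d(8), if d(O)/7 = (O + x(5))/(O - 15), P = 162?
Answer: -1296 - 162*√10 ≈ -1808.3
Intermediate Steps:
x(t) = √2*√t (x(t) = √(2*t) = √2*√t)
d(O) = 7*(O + √10)/(-15 + O) (d(O) = 7*((O + √2*√5)/(O - 15)) = 7*((O + √10)/(-15 + O)) = 7*(O + √10)/(-15 + O))
P*d(8) = 162*(7*(8 + √10)/(-15 + 8)) = 162*(7*(8 + √10)/(-7)) = 162*(7*(-⅐)*(8 + √10)) = 162*(-8 - √10) = -1296 - 162*√10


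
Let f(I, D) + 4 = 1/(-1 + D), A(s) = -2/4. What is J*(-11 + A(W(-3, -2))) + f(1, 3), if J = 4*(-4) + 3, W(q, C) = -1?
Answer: 146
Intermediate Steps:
A(s) = -½ (A(s) = -2*¼ = -½)
J = -13 (J = -16 + 3 = -13)
f(I, D) = -4 + 1/(-1 + D)
J*(-11 + A(W(-3, -2))) + f(1, 3) = -13*(-11 - ½) + (5 - 4*3)/(-1 + 3) = -13*(-23/2) + (5 - 12)/2 = 299/2 + (½)*(-7) = 299/2 - 7/2 = 146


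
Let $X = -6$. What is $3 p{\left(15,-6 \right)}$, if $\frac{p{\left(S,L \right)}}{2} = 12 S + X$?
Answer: $1044$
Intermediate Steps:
$p{\left(S,L \right)} = -12 + 24 S$ ($p{\left(S,L \right)} = 2 \left(12 S - 6\right) = 2 \left(-6 + 12 S\right) = -12 + 24 S$)
$3 p{\left(15,-6 \right)} = 3 \left(-12 + 24 \cdot 15\right) = 3 \left(-12 + 360\right) = 3 \cdot 348 = 1044$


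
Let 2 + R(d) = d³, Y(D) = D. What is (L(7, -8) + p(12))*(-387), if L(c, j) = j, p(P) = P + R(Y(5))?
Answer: -49149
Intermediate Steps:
R(d) = -2 + d³
p(P) = 123 + P (p(P) = P + (-2 + 5³) = P + (-2 + 125) = P + 123 = 123 + P)
(L(7, -8) + p(12))*(-387) = (-8 + (123 + 12))*(-387) = (-8 + 135)*(-387) = 127*(-387) = -49149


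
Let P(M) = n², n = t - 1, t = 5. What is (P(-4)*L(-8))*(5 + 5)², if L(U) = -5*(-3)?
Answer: 24000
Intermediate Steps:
n = 4 (n = 5 - 1 = 4)
P(M) = 16 (P(M) = 4² = 16)
L(U) = 15
(P(-4)*L(-8))*(5 + 5)² = (16*15)*(5 + 5)² = 240*10² = 240*100 = 24000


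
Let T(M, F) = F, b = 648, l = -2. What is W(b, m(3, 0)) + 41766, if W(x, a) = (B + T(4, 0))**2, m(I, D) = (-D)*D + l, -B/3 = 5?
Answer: 41991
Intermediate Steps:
B = -15 (B = -3*5 = -15)
m(I, D) = -2 - D**2 (m(I, D) = (-D)*D - 2 = -D**2 - 2 = -2 - D**2)
W(x, a) = 225 (W(x, a) = (-15 + 0)**2 = (-15)**2 = 225)
W(b, m(3, 0)) + 41766 = 225 + 41766 = 41991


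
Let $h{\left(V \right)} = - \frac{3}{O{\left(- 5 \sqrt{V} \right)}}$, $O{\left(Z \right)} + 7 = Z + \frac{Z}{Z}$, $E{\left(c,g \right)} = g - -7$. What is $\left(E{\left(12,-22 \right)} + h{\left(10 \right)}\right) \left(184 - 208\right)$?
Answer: $\frac{38736}{107} - \frac{180 \sqrt{10}}{107} \approx 356.7$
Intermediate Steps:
$E{\left(c,g \right)} = 7 + g$ ($E{\left(c,g \right)} = g + 7 = 7 + g$)
$O{\left(Z \right)} = -6 + Z$ ($O{\left(Z \right)} = -7 + \left(Z + \frac{Z}{Z}\right) = -7 + \left(Z + 1\right) = -7 + \left(1 + Z\right) = -6 + Z$)
$h{\left(V \right)} = - \frac{3}{-6 - 5 \sqrt{V}}$
$\left(E{\left(12,-22 \right)} + h{\left(10 \right)}\right) \left(184 - 208\right) = \left(\left(7 - 22\right) + \frac{3}{6 + 5 \sqrt{10}}\right) \left(184 - 208\right) = \left(-15 + \frac{3}{6 + 5 \sqrt{10}}\right) \left(-24\right) = 360 - \frac{72}{6 + 5 \sqrt{10}}$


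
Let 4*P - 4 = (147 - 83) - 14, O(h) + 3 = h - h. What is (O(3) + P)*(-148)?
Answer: -1554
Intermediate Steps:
O(h) = -3 (O(h) = -3 + (h - h) = -3 + 0 = -3)
P = 27/2 (P = 1 + ((147 - 83) - 14)/4 = 1 + (64 - 14)/4 = 1 + (¼)*50 = 1 + 25/2 = 27/2 ≈ 13.500)
(O(3) + P)*(-148) = (-3 + 27/2)*(-148) = (21/2)*(-148) = -1554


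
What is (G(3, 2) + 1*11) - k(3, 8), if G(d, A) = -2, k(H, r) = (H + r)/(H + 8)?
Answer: 8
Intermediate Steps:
k(H, r) = (H + r)/(8 + H)
(G(3, 2) + 1*11) - k(3, 8) = (-2 + 1*11) - (3 + 8)/(8 + 3) = (-2 + 11) - 11/11 = 9 - 11/11 = 9 - 1*1 = 9 - 1 = 8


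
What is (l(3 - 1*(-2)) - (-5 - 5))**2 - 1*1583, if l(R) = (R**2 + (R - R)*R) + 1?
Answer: -287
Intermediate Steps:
l(R) = 1 + R**2 (l(R) = (R**2 + 0*R) + 1 = (R**2 + 0) + 1 = R**2 + 1 = 1 + R**2)
(l(3 - 1*(-2)) - (-5 - 5))**2 - 1*1583 = ((1 + (3 - 1*(-2))**2) - (-5 - 5))**2 - 1*1583 = ((1 + (3 + 2)**2) - 1*(-10))**2 - 1583 = ((1 + 5**2) + 10)**2 - 1583 = ((1 + 25) + 10)**2 - 1583 = (26 + 10)**2 - 1583 = 36**2 - 1583 = 1296 - 1583 = -287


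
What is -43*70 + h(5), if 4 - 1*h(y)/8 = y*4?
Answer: -3138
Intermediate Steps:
h(y) = 32 - 32*y (h(y) = 32 - 8*y*4 = 32 - 32*y)
-43*70 + h(5) = -43*70 + (32 - 32*5) = -3010 + (32 - 160) = -3010 - 128 = -3138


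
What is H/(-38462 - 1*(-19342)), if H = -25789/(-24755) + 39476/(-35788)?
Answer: 848307/264672167075 ≈ 3.2051e-6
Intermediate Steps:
H = -13572912/221482985 (H = -25789*(-1/24755) + 39476*(-1/35788) = 25789/24755 - 9869/8947 = -13572912/221482985 ≈ -0.061282)
H/(-38462 - 1*(-19342)) = -13572912/(221482985*(-38462 - 1*(-19342))) = -13572912/(221482985*(-38462 + 19342)) = -13572912/221482985/(-19120) = -13572912/221482985*(-1/19120) = 848307/264672167075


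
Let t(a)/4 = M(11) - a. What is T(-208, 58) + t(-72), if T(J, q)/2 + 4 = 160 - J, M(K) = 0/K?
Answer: 1016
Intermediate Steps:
M(K) = 0
t(a) = -4*a (t(a) = 4*(0 - a) = 4*(-a) = -4*a)
T(J, q) = 312 - 2*J (T(J, q) = -8 + 2*(160 - J) = -8 + (320 - 2*J) = 312 - 2*J)
T(-208, 58) + t(-72) = (312 - 2*(-208)) - 4*(-72) = (312 + 416) + 288 = 728 + 288 = 1016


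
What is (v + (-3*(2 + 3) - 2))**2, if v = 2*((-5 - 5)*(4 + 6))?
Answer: 47089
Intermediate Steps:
v = -200 (v = 2*(-10*10) = 2*(-100) = -200)
(v + (-3*(2 + 3) - 2))**2 = (-200 + (-3*(2 + 3) - 2))**2 = (-200 + (-3*5 - 2))**2 = (-200 + (-15 - 2))**2 = (-200 - 17)**2 = (-217)**2 = 47089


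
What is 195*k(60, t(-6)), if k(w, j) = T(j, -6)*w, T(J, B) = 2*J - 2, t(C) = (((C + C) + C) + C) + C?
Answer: -725400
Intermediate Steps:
t(C) = 5*C (t(C) = ((2*C + C) + C) + C = (3*C + C) + C = 4*C + C = 5*C)
T(J, B) = -2 + 2*J
k(w, j) = w*(-2 + 2*j) (k(w, j) = (-2 + 2*j)*w = w*(-2 + 2*j))
195*k(60, t(-6)) = 195*(2*60*(-1 + 5*(-6))) = 195*(2*60*(-1 - 30)) = 195*(2*60*(-31)) = 195*(-3720) = -725400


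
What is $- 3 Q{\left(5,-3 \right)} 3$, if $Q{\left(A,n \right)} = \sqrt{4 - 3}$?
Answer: $-9$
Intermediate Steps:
$Q{\left(A,n \right)} = 1$ ($Q{\left(A,n \right)} = \sqrt{1} = 1$)
$- 3 Q{\left(5,-3 \right)} 3 = \left(-3\right) 1 \cdot 3 = \left(-3\right) 3 = -9$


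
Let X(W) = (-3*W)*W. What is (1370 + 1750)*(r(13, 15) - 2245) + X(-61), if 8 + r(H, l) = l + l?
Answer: -6946923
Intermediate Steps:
r(H, l) = -8 + 2*l (r(H, l) = -8 + (l + l) = -8 + 2*l)
X(W) = -3*W**2
(1370 + 1750)*(r(13, 15) - 2245) + X(-61) = (1370 + 1750)*((-8 + 2*15) - 2245) - 3*(-61)**2 = 3120*((-8 + 30) - 2245) - 3*3721 = 3120*(22 - 2245) - 11163 = 3120*(-2223) - 11163 = -6935760 - 11163 = -6946923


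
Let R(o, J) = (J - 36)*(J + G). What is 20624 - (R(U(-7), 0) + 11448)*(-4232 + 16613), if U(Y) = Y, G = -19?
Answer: -150185668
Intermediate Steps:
R(o, J) = (-36 + J)*(-19 + J) (R(o, J) = (J - 36)*(J - 19) = (-36 + J)*(-19 + J))
20624 - (R(U(-7), 0) + 11448)*(-4232 + 16613) = 20624 - ((684 + 0² - 55*0) + 11448)*(-4232 + 16613) = 20624 - ((684 + 0 + 0) + 11448)*12381 = 20624 - (684 + 11448)*12381 = 20624 - 12132*12381 = 20624 - 1*150206292 = 20624 - 150206292 = -150185668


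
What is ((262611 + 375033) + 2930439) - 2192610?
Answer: 1375473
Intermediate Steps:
((262611 + 375033) + 2930439) - 2192610 = (637644 + 2930439) - 2192610 = 3568083 - 2192610 = 1375473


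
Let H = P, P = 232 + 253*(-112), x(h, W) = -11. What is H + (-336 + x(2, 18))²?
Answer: 92305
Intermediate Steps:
P = -28104 (P = 232 - 28336 = -28104)
H = -28104
H + (-336 + x(2, 18))² = -28104 + (-336 - 11)² = -28104 + (-347)² = -28104 + 120409 = 92305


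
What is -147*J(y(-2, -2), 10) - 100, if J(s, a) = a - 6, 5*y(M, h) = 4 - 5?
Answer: -688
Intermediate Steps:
y(M, h) = -1/5 (y(M, h) = (4 - 5)/5 = (1/5)*(-1) = -1/5)
J(s, a) = -6 + a
-147*J(y(-2, -2), 10) - 100 = -147*(-6 + 10) - 100 = -147*4 - 100 = -588 - 100 = -688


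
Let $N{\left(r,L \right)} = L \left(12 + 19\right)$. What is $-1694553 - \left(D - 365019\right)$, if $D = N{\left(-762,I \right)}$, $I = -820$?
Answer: $-1304114$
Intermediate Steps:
$N{\left(r,L \right)} = 31 L$ ($N{\left(r,L \right)} = L 31 = 31 L$)
$D = -25420$ ($D = 31 \left(-820\right) = -25420$)
$-1694553 - \left(D - 365019\right) = -1694553 - \left(-25420 - 365019\right) = -1694553 - -390439 = -1694553 + 390439 = -1304114$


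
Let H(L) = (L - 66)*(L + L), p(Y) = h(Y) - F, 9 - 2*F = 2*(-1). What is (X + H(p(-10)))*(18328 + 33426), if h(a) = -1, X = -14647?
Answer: -709262693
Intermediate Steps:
F = 11/2 (F = 9/2 - (-1) = 9/2 - ½*(-2) = 9/2 + 1 = 11/2 ≈ 5.5000)
p(Y) = -13/2 (p(Y) = -1 - 1*11/2 = -1 - 11/2 = -13/2)
H(L) = 2*L*(-66 + L) (H(L) = (-66 + L)*(2*L) = 2*L*(-66 + L))
(X + H(p(-10)))*(18328 + 33426) = (-14647 + 2*(-13/2)*(-66 - 13/2))*(18328 + 33426) = (-14647 + 2*(-13/2)*(-145/2))*51754 = (-14647 + 1885/2)*51754 = -27409/2*51754 = -709262693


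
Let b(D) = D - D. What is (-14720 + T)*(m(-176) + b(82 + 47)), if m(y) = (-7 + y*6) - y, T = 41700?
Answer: -23931260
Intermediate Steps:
b(D) = 0
m(y) = -7 + 5*y (m(y) = (-7 + 6*y) - y = -7 + 5*y)
(-14720 + T)*(m(-176) + b(82 + 47)) = (-14720 + 41700)*((-7 + 5*(-176)) + 0) = 26980*((-7 - 880) + 0) = 26980*(-887 + 0) = 26980*(-887) = -23931260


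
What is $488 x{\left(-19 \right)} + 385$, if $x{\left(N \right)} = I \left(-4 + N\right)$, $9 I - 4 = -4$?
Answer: $385$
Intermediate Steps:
$I = 0$ ($I = \frac{4}{9} + \frac{1}{9} \left(-4\right) = \frac{4}{9} - \frac{4}{9} = 0$)
$x{\left(N \right)} = 0$ ($x{\left(N \right)} = 0 \left(-4 + N\right) = 0$)
$488 x{\left(-19 \right)} + 385 = 488 \cdot 0 + 385 = 0 + 385 = 385$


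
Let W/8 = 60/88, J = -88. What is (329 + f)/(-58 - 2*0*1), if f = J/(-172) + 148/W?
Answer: -115018/18705 ≈ -6.1490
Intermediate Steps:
W = 60/11 (W = 8*(60/88) = 8*(60*(1/88)) = 8*(15/22) = 60/11 ≈ 5.4545)
f = 17831/645 (f = -88/(-172) + 148/(60/11) = -88*(-1/172) + 148*(11/60) = 22/43 + 407/15 = 17831/645 ≈ 27.645)
(329 + f)/(-58 - 2*0*1) = (329 + 17831/645)/(-58 - 2*0*1) = 230036/(645*(-58 + 0*1)) = 230036/(645*(-58 + 0)) = (230036/645)/(-58) = (230036/645)*(-1/58) = -115018/18705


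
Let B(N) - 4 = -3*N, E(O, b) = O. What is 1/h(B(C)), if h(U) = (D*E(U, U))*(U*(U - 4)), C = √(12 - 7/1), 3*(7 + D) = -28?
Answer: 24/41209 + 61*√5/206045 ≈ 0.0012444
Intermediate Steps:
D = -49/3 (D = -7 + (⅓)*(-28) = -7 - 28/3 = -49/3 ≈ -16.333)
C = √5 (C = √(12 - 7*1) = √(12 - 7) = √5 ≈ 2.2361)
B(N) = 4 - 3*N
h(U) = -49*U²*(-4 + U)/3 (h(U) = (-49*U/3)*(U*(U - 4)) = (-49*U/3)*(U*(-4 + U)) = -49*U²*(-4 + U)/3)
1/h(B(C)) = 1/(49*(4 - 3*√5)²*(4 - (4 - 3*√5))/3) = 1/(49*(4 - 3*√5)²*(4 + (-4 + 3*√5))/3) = 1/(49*(4 - 3*√5)²*(3*√5)/3) = 1/(49*√5*(4 - 3*√5)²) = √5/(245*(4 - 3*√5)²)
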